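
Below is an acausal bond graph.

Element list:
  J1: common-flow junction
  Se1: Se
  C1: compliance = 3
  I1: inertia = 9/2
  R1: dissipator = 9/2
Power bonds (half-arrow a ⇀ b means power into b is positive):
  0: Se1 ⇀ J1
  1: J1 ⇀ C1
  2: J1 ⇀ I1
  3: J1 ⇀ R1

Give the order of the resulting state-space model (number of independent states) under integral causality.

2  (C1, I1 all integral)

β0 stroke at J1  (source Se1 imposes e)
β1 stroke at J1  (prefer integral on C1)
β2 stroke at I1  (I1 integral (f out))
β3 stroke at J1  (J1: bond 2 brought flow, rest push out)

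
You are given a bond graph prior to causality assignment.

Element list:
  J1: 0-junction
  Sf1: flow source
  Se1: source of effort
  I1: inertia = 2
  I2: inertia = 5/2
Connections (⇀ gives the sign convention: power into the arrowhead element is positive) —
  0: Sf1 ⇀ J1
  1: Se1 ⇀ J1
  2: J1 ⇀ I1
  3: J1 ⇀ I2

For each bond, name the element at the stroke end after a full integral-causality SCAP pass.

#0 |Sf1
#1 |J1
#2 |I1
#3 |I2

bond 0 stroke→Sf1  (source Sf1 imposes f)
bond 1 stroke→J1  (Se1: effort source, stroke at far end)
bond 2 stroke→I1  (J1: bond 1 brought effort, rest push out)
bond 3 stroke→I2  (J1: bond 1 brought effort, rest push out)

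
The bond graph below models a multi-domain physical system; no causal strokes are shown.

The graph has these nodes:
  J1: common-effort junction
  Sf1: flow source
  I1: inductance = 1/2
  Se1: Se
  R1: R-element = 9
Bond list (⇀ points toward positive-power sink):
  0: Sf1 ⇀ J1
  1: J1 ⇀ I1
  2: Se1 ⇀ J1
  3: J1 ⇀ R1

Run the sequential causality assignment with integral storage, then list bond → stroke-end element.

β0 |Sf1  (Sf1 (Sf) sets flow on bond)
β2 |J1  (source Se1 imposes e)
β1 |I1  (common-e at J1 fixed by 2)
β3 |R1  (J1 effort already set via bond 2)

bond 0 |Sf1
bond 1 |I1
bond 2 |J1
bond 3 |R1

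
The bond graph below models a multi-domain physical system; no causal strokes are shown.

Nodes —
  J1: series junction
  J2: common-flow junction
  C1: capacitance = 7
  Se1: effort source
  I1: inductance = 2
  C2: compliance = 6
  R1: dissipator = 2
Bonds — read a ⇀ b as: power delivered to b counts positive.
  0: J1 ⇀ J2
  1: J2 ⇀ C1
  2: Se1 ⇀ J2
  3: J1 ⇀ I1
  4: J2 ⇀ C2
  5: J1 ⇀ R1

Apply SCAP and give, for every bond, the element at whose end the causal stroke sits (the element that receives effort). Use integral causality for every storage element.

bond 0 |J1
bond 1 |J2
bond 2 |J2
bond 3 |I1
bond 4 |J2
bond 5 |J1

#2 stroke at J2  (Se1 fixes effort; stroke away)
#1 stroke at J2  (C1 integral (e out))
#3 stroke at I1  (prefer integral on I1)
#0 stroke at J1  (1-jn J1 has f-setter on 3)
#5 stroke at J1  (J1: bond 3 brought flow, rest push out)
#4 stroke at J2  (J2 flow already set via bond 0)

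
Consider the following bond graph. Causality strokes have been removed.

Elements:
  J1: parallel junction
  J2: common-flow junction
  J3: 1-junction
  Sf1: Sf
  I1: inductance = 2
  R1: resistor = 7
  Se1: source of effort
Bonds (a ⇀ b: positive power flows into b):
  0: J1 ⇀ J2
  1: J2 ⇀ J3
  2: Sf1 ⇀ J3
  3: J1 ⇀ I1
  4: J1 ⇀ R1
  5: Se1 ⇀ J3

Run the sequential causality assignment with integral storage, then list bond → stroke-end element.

b0 stroke at J2
b1 stroke at J3
b2 stroke at Sf1
b3 stroke at I1
b4 stroke at J1
b5 stroke at J3

bond 2 →Sf1  (Sf1: flow source, stroke at near end)
bond 5 →J3  (Se1 fixes effort; stroke away)
bond 1 →J3  (J3: bond 2 brought flow, rest push out)
bond 0 →J2  (1-jn J2 has f-setter on 1)
bond 3 →I1  (I1: I, integral causality)
bond 4 →J1  (closing 0-jn rule on J1)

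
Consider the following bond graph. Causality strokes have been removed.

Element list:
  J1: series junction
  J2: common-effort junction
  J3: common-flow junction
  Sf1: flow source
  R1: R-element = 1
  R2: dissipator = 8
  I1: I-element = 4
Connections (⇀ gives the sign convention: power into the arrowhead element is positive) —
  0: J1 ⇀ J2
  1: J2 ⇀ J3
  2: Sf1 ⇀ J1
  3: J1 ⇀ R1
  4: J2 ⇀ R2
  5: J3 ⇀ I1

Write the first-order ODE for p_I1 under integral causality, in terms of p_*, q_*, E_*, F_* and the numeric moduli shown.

dp_I1/dt = 8*F_Sf1 - 2*p_I1

#2 |Sf1  (Sf1 (Sf) sets flow on bond)
#0 |J1  (common-f at J1 fixed by 2)
#3 |J1  (common-f at J1 fixed by 2)
#5 |I1  (I1: I, integral causality)
#1 |J3  (J3: bond 5 brought flow, rest push out)
#4 |J2  (closing 0-jn rule on J2)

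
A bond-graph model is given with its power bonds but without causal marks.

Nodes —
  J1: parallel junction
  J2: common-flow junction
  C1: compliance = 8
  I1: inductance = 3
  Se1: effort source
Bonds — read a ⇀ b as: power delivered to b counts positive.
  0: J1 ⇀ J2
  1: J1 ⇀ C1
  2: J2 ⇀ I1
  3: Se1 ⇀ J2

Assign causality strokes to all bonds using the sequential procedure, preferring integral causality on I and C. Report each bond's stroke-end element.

bond 0 →J2
bond 1 →J1
bond 2 →I1
bond 3 →J2

#3 stroke→J2  (source Se1 imposes e)
#1 stroke→J1  (C1 integral (e out))
#0 stroke→J2  (common-e at J1 fixed by 1)
#2 stroke→I1  (J2: last free bond brings flow in)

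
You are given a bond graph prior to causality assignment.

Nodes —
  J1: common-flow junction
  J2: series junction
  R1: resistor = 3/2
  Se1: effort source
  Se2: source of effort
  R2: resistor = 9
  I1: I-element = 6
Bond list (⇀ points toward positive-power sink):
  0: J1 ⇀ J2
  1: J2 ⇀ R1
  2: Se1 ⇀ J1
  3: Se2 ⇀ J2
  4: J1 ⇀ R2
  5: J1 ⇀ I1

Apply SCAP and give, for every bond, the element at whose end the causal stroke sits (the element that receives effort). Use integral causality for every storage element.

β2 |J1  (Se1 fixes effort; stroke away)
β3 |J2  (source Se2 imposes e)
β5 |I1  (I1 integral (f out))
β0 |J1  (J1 flow already set via bond 5)
β4 |J1  (J1: bond 5 brought flow, rest push out)
β1 |J2  (common-f at J2 fixed by 0)

bond 0 stroke→J1
bond 1 stroke→J2
bond 2 stroke→J1
bond 3 stroke→J2
bond 4 stroke→J1
bond 5 stroke→I1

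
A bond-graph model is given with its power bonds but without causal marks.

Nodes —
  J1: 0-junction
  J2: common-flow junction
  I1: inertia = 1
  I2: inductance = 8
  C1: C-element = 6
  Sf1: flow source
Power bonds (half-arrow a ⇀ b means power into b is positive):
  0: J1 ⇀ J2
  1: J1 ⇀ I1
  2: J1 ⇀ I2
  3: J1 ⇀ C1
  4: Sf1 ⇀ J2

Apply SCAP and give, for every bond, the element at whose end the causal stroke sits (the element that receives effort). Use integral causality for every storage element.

β0 stroke→J2
β1 stroke→I1
β2 stroke→I2
β3 stroke→J1
β4 stroke→Sf1

#4 →Sf1  (source Sf1 imposes f)
#0 →J2  (common-f at J2 fixed by 4)
#1 →I1  (I1: I, integral causality)
#2 →I2  (I2: I, integral causality)
#3 →J1  (J1: last free bond brings effort in)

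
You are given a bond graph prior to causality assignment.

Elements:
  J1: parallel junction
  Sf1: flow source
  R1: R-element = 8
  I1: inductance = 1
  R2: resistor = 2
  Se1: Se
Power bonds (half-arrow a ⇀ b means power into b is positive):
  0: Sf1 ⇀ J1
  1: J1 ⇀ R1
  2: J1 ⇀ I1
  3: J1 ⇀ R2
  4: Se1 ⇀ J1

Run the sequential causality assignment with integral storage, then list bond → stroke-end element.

#0 →Sf1
#1 →R1
#2 →I1
#3 →R2
#4 →J1

#0 →Sf1  (source Sf1 imposes f)
#4 →J1  (Se1 (Se) sets effort on bond)
#1 →R1  (common-e at J1 fixed by 4)
#2 →I1  (J1: bond 4 brought effort, rest push out)
#3 →R2  (common-e at J1 fixed by 4)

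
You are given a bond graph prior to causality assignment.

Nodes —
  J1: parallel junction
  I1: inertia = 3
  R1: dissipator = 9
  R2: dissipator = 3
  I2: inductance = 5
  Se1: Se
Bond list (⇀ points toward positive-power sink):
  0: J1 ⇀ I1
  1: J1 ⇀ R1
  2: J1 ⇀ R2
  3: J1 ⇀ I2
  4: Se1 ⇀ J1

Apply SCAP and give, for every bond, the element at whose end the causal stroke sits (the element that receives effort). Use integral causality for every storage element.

bond 4 stroke at J1  (Se1: effort source, stroke at far end)
bond 0 stroke at I1  (J1 effort already set via bond 4)
bond 1 stroke at R1  (common-e at J1 fixed by 4)
bond 2 stroke at R2  (0-jn J1 has e-setter on 4)
bond 3 stroke at I2  (common-e at J1 fixed by 4)

b0 stroke at I1
b1 stroke at R1
b2 stroke at R2
b3 stroke at I2
b4 stroke at J1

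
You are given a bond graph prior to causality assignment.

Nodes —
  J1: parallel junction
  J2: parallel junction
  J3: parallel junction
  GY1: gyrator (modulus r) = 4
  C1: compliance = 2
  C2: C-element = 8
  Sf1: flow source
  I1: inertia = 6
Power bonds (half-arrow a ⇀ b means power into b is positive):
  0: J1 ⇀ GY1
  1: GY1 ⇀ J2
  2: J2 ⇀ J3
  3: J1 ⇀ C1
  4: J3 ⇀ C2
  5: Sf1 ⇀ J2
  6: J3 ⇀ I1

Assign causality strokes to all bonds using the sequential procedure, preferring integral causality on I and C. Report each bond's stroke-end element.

b0 →GY1
b1 →GY1
b2 →J2
b3 →J1
b4 →J3
b5 →Sf1
b6 →I1

β5 →Sf1  (Sf1 (Sf) sets flow on bond)
β3 →J1  (C1 integral (e out))
β0 →GY1  (common-e at J1 fixed by 3)
β1 →GY1  (GY1: gyrator matches bond 0)
β2 →J2  (J2 needs exactly one e-in)
β4 →J3  (C2 outputs effort q/C2)
β6 →I1  (common-e at J3 fixed by 4)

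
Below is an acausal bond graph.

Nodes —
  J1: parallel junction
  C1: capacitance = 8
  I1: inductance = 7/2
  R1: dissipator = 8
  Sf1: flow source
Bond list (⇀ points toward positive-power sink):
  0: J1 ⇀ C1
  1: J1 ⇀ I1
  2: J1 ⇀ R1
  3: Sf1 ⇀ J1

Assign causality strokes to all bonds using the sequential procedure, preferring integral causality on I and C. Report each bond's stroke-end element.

b0 stroke at J1
b1 stroke at I1
b2 stroke at R1
b3 stroke at Sf1

b3 →Sf1  (source Sf1 imposes f)
b0 →J1  (C1 outputs effort q/C1)
b1 →I1  (common-e at J1 fixed by 0)
b2 →R1  (J1 effort already set via bond 0)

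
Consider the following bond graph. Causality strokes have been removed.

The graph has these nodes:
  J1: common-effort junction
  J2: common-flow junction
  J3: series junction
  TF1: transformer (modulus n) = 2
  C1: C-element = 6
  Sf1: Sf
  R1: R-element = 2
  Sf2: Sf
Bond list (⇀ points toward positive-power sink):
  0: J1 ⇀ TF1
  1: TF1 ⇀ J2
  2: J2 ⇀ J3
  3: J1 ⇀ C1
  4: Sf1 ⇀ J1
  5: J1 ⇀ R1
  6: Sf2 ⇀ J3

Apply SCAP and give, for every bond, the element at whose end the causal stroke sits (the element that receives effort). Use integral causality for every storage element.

β4 stroke at Sf1  (Sf1 (Sf) sets flow on bond)
β6 stroke at Sf2  (Sf2: flow source, stroke at near end)
β2 stroke at J3  (J3 flow already set via bond 6)
β1 stroke at J2  (J2 flow already set via bond 2)
β0 stroke at TF1  (through TF1, causality passes straight; one stroke at TF1)
β3 stroke at J1  (C1 outputs effort q/C1)
β5 stroke at R1  (J1 effort already set via bond 3)

bond 0 →TF1
bond 1 →J2
bond 2 →J3
bond 3 →J1
bond 4 →Sf1
bond 5 →R1
bond 6 →Sf2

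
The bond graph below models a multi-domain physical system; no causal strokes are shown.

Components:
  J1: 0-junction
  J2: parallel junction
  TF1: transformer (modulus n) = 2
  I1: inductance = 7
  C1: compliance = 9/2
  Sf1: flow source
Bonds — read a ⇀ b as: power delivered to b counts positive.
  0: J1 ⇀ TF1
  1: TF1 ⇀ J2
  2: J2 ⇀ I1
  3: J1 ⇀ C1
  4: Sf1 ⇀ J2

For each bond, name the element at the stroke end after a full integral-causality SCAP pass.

β4 |Sf1  (source Sf1 imposes f)
β2 |I1  (I1 integral (f out))
β1 |J2  (closing 0-jn rule on J2)
β0 |TF1  (TF1 one-in-one-out from 1)
β3 |J1  (closing 0-jn rule on J1)

#0 |TF1
#1 |J2
#2 |I1
#3 |J1
#4 |Sf1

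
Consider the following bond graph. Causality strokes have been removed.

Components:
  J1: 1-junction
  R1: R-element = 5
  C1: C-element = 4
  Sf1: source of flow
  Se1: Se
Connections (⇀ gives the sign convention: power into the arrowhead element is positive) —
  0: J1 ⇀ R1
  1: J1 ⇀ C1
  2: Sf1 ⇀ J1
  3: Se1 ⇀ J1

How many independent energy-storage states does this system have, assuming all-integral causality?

1  (C1 all integral)

β2 stroke→Sf1  (source Sf1 imposes f)
β3 stroke→J1  (Se1 fixes effort; stroke away)
β0 stroke→J1  (1-jn J1 has f-setter on 2)
β1 stroke→J1  (1-jn J1 has f-setter on 2)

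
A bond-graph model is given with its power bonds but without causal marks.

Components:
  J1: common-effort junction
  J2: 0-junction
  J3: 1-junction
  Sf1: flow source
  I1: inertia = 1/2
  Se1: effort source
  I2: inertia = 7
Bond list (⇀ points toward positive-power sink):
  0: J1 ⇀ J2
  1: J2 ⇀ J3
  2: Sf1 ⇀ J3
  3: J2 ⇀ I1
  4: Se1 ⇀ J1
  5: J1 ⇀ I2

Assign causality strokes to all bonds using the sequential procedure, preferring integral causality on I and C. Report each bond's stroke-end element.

b0 |J2
b1 |J3
b2 |Sf1
b3 |I1
b4 |J1
b5 |I2

#2 |Sf1  (source Sf1 imposes f)
#4 |J1  (Se1 fixes effort; stroke away)
#0 |J2  (J1: bond 4 brought effort, rest push out)
#5 |I2  (J1: bond 4 brought effort, rest push out)
#1 |J3  (0-jn J2 has e-setter on 0)
#3 |I1  (0-jn J2 has e-setter on 0)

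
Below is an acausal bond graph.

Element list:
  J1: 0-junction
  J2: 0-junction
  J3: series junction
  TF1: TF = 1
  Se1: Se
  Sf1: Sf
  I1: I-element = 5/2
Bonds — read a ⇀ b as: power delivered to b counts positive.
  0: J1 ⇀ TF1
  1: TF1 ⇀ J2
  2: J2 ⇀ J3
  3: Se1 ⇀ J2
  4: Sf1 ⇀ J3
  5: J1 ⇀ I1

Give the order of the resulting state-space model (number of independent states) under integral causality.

1  (I1 all integral)

#3 |J2  (Se1 fixes effort; stroke away)
#4 |Sf1  (source Sf1 imposes f)
#1 |TF1  (common-e at J2 fixed by 3)
#2 |J3  (J2 effort already set via bond 3)
#0 |J1  (through TF1, causality passes straight; one stroke at TF1)
#5 |I1  (J1: bond 0 brought effort, rest push out)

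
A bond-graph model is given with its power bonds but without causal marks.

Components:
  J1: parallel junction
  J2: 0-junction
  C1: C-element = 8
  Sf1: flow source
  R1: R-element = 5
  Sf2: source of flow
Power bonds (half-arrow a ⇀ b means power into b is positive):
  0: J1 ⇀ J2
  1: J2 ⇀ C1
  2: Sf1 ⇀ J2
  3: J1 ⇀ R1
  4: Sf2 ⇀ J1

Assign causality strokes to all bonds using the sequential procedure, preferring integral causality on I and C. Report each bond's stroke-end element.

bond 2 stroke at Sf1  (Sf1 fixes flow; stroke at Sf1)
bond 4 stroke at Sf2  (source Sf2 imposes f)
bond 1 stroke at J2  (C1: C, integral causality)
bond 0 stroke at J1  (J2: bond 1 brought effort, rest push out)
bond 3 stroke at R1  (common-e at J1 fixed by 0)

β0 |J1
β1 |J2
β2 |Sf1
β3 |R1
β4 |Sf2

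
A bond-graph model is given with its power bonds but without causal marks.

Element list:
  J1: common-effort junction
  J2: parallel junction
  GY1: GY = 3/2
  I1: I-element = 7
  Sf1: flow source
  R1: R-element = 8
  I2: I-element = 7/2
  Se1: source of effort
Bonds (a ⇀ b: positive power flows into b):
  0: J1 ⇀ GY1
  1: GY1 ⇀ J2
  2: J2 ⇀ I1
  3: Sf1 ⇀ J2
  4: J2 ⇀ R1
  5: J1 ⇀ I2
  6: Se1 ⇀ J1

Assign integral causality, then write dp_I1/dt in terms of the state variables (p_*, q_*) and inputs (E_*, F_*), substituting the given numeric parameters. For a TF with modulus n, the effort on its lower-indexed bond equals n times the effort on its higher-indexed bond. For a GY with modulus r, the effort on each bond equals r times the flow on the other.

dp_I1/dt = 16*E_Se1/3 + 8*F_Sf1 - 8*p_I1/7

b3 stroke→Sf1  (source Sf1 imposes f)
b6 stroke→J1  (Se1 (Se) sets effort on bond)
b0 stroke→GY1  (J1 effort already set via bond 6)
b5 stroke→I2  (J1 effort already set via bond 6)
b1 stroke→GY1  (through GY1, causality inverts; strokes same side of GY1)
b2 stroke→I1  (I1: I, integral causality)
b4 stroke→J2  (closing 0-jn rule on J2)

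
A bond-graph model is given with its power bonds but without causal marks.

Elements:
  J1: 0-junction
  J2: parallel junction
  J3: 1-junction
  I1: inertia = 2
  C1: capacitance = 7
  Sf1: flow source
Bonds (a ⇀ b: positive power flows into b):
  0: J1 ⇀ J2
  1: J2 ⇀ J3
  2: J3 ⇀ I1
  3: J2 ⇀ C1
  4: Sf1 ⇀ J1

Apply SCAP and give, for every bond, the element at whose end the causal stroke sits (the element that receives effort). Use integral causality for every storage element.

b0 →J1
b1 →J3
b2 →I1
b3 →J2
b4 →Sf1

bond 4 stroke→Sf1  (Sf1 (Sf) sets flow on bond)
bond 0 stroke→J1  (only one effort-in slot at J1)
bond 2 stroke→I1  (prefer integral on I1)
bond 1 stroke→J3  (J3: bond 2 brought flow, rest push out)
bond 3 stroke→J2  (J2: last free bond brings effort in)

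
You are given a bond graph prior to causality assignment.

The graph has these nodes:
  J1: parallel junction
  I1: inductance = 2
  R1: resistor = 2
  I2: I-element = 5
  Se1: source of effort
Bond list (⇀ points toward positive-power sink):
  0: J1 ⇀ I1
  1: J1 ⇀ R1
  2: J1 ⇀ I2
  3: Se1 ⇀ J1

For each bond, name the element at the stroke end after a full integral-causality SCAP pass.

#3 stroke at J1  (Se1: effort source, stroke at far end)
#0 stroke at I1  (J1 effort already set via bond 3)
#1 stroke at R1  (common-e at J1 fixed by 3)
#2 stroke at I2  (J1: bond 3 brought effort, rest push out)

bond 0 →I1
bond 1 →R1
bond 2 →I2
bond 3 →J1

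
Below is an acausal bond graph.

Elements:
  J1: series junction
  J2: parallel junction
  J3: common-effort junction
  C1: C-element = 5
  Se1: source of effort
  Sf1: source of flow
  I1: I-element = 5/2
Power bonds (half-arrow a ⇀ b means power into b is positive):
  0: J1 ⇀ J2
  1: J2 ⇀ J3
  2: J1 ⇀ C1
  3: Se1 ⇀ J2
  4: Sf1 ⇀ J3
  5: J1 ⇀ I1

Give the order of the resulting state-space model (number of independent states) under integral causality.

b3 stroke at J2  (source Se1 imposes e)
b4 stroke at Sf1  (Sf1: flow source, stroke at near end)
b0 stroke at J1  (common-e at J2 fixed by 3)
b1 stroke at J3  (common-e at J2 fixed by 3)
b2 stroke at J1  (C1 outputs effort q/C1)
b5 stroke at I1  (closing 1-jn rule on J1)

2  (C1, I1 all integral)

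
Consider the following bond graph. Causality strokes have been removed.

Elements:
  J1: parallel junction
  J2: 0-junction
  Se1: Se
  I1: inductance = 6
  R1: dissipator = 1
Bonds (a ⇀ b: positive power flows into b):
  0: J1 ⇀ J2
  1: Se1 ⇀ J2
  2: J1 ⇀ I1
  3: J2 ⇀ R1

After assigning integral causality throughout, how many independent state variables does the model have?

b1 stroke at J2  (Se1: effort source, stroke at far end)
b0 stroke at J1  (J2: bond 1 brought effort, rest push out)
b3 stroke at R1  (0-jn J2 has e-setter on 1)
b2 stroke at I1  (common-e at J1 fixed by 0)

1  (I1 all integral)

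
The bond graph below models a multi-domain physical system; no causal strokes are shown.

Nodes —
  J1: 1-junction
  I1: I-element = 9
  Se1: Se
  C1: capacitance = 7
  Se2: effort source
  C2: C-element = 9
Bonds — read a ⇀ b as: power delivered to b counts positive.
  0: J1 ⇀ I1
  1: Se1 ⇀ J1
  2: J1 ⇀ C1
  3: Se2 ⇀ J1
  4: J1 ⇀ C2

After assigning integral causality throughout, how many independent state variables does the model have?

3  (C1, C2, I1 all integral)

b1 |J1  (Se1 fixes effort; stroke away)
b3 |J1  (Se2 fixes effort; stroke away)
b0 |I1  (prefer integral on I1)
b2 |J1  (common-f at J1 fixed by 0)
b4 |J1  (J1: bond 0 brought flow, rest push out)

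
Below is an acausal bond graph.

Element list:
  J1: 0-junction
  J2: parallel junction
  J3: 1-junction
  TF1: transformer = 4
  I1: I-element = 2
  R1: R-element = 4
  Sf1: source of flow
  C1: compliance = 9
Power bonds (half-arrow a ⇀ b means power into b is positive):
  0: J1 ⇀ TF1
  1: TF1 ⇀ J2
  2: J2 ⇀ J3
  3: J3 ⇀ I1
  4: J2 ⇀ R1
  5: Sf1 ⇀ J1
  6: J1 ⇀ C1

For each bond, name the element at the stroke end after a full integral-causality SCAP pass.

b5 stroke→Sf1  (Sf1 fixes flow; stroke at Sf1)
b3 stroke→I1  (I1: I, integral causality)
b2 stroke→J3  (common-f at J3 fixed by 3)
b6 stroke→J1  (prefer integral on C1)
b0 stroke→TF1  (common-e at J1 fixed by 6)
b1 stroke→J2  (TF1 one-in-one-out from 0)
b4 stroke→R1  (J2 effort already set via bond 1)

β0 stroke at TF1
β1 stroke at J2
β2 stroke at J3
β3 stroke at I1
β4 stroke at R1
β5 stroke at Sf1
β6 stroke at J1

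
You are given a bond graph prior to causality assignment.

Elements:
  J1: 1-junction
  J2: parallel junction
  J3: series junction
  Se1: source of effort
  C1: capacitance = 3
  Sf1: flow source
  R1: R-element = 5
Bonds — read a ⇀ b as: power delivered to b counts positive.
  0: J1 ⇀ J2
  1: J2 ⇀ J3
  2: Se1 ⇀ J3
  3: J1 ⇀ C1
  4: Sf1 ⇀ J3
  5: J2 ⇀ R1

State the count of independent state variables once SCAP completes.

1  (C1 all integral)

#2 stroke at J3  (Se1 fixes effort; stroke away)
#4 stroke at Sf1  (Sf1 fixes flow; stroke at Sf1)
#1 stroke at J3  (1-jn J3 has f-setter on 4)
#3 stroke at J1  (C1 outputs effort q/C1)
#0 stroke at J2  (J1 needs exactly one f-in)
#5 stroke at R1  (common-e at J2 fixed by 0)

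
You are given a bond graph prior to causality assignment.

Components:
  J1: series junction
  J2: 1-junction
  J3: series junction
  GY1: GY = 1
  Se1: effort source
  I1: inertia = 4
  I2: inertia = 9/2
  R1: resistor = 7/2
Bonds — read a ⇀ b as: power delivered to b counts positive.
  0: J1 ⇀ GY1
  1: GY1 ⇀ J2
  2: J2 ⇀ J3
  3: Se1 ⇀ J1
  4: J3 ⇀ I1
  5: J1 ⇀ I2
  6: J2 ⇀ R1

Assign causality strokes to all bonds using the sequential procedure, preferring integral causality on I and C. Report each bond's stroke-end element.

β3 stroke→J1  (Se1: effort source, stroke at far end)
β4 stroke→I1  (prefer integral on I1)
β2 stroke→J3  (J3 flow already set via bond 4)
β1 stroke→J2  (1-jn J2 has f-setter on 2)
β6 stroke→J2  (J2: bond 2 brought flow, rest push out)
β0 stroke→J1  (GY1: gyrator matches bond 1)
β5 stroke→I2  (only one flow-in slot at J1)

b0 stroke at J1
b1 stroke at J2
b2 stroke at J3
b3 stroke at J1
b4 stroke at I1
b5 stroke at I2
b6 stroke at J2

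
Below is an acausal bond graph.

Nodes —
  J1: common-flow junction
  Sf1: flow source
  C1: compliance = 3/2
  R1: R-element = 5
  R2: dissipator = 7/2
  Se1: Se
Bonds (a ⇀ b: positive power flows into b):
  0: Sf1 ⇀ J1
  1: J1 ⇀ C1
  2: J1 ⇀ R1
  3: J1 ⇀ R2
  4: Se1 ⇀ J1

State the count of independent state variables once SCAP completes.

b0 |Sf1  (Sf1 (Sf) sets flow on bond)
b4 |J1  (Se1 fixes effort; stroke away)
b1 |J1  (common-f at J1 fixed by 0)
b2 |J1  (1-jn J1 has f-setter on 0)
b3 |J1  (J1 flow already set via bond 0)

1  (C1 all integral)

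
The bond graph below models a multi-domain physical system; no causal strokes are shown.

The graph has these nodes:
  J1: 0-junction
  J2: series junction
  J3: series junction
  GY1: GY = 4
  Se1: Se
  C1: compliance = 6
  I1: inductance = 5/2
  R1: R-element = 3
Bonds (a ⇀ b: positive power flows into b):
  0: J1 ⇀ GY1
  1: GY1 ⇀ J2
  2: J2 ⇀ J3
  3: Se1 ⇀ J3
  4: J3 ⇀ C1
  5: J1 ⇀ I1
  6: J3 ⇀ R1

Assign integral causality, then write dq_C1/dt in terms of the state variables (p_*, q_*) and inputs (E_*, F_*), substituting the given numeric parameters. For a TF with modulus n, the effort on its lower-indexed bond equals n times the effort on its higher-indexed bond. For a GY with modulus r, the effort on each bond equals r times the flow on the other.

dq_C1/dt = E_Se1/3 - 8*p_I1/15 - q_C1/18

#3 →J3  (Se1: effort source, stroke at far end)
#4 →J3  (C1 integral (e out))
#5 →I1  (prefer integral on I1)
#0 →J1  (only one effort-in slot at J1)
#1 →J2  (GY1: gyrator matches bond 0)
#2 →J3  (J2 needs exactly one f-in)
#6 →R1  (J3 needs exactly one f-in)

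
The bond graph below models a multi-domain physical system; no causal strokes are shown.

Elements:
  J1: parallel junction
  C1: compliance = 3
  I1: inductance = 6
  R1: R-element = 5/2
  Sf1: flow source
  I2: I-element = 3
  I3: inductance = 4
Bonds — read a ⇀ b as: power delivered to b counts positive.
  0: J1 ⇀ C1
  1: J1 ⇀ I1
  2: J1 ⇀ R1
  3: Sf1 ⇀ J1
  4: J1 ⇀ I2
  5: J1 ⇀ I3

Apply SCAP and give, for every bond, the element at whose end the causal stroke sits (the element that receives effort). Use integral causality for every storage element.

β0 stroke at J1
β1 stroke at I1
β2 stroke at R1
β3 stroke at Sf1
β4 stroke at I2
β5 stroke at I3

b3 →Sf1  (Sf1: flow source, stroke at near end)
b0 →J1  (C1: C, integral causality)
b1 →I1  (common-e at J1 fixed by 0)
b2 →R1  (common-e at J1 fixed by 0)
b4 →I2  (0-jn J1 has e-setter on 0)
b5 →I3  (J1 effort already set via bond 0)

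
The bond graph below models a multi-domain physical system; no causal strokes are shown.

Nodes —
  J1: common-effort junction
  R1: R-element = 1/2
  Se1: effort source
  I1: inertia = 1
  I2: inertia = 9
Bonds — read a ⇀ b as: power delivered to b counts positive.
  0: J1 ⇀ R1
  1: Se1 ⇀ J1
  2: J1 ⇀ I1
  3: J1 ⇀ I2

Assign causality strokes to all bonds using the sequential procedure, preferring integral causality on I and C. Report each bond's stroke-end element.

#1 stroke at J1  (source Se1 imposes e)
#0 stroke at R1  (J1 effort already set via bond 1)
#2 stroke at I1  (common-e at J1 fixed by 1)
#3 stroke at I2  (J1 effort already set via bond 1)

β0 stroke→R1
β1 stroke→J1
β2 stroke→I1
β3 stroke→I2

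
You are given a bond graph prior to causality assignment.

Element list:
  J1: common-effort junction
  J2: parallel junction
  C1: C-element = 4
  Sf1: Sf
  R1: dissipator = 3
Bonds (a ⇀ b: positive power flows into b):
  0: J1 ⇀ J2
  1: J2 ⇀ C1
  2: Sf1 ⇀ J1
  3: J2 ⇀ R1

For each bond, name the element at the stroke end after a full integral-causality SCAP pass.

b0 |J1
b1 |J2
b2 |Sf1
b3 |R1

bond 2 stroke at Sf1  (Sf1 (Sf) sets flow on bond)
bond 0 stroke at J1  (only one effort-in slot at J1)
bond 1 stroke at J2  (C1: C, integral causality)
bond 3 stroke at R1  (J2 effort already set via bond 1)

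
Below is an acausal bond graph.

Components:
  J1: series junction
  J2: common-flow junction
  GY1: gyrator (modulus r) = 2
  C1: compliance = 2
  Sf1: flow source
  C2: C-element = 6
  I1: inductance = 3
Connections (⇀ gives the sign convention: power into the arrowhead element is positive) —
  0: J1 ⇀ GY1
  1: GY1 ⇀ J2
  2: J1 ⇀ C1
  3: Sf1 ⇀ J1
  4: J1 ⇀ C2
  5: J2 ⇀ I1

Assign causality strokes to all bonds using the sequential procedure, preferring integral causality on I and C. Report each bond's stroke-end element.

#0 →J1
#1 →J2
#2 →J1
#3 →Sf1
#4 →J1
#5 →I1

b3 →Sf1  (Sf1 (Sf) sets flow on bond)
b0 →J1  (J1: bond 3 brought flow, rest push out)
b2 →J1  (J1: bond 3 brought flow, rest push out)
b4 →J1  (J1: bond 3 brought flow, rest push out)
b1 →J2  (through GY1, causality inverts; strokes same side of GY1)
b5 →I1  (only one flow-in slot at J2)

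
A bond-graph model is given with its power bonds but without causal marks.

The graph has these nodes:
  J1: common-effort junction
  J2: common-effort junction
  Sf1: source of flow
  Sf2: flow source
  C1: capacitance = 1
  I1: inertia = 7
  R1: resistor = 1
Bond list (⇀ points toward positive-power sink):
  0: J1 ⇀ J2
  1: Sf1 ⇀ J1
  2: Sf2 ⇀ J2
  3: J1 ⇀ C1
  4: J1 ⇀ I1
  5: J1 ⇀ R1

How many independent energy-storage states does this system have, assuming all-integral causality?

2  (C1, I1 all integral)

β1 stroke→Sf1  (Sf1 fixes flow; stroke at Sf1)
β2 stroke→Sf2  (Sf2 (Sf) sets flow on bond)
β0 stroke→J2  (closing 0-jn rule on J2)
β3 stroke→J1  (C1 outputs effort q/C1)
β4 stroke→I1  (J1 effort already set via bond 3)
β5 stroke→R1  (J1 effort already set via bond 3)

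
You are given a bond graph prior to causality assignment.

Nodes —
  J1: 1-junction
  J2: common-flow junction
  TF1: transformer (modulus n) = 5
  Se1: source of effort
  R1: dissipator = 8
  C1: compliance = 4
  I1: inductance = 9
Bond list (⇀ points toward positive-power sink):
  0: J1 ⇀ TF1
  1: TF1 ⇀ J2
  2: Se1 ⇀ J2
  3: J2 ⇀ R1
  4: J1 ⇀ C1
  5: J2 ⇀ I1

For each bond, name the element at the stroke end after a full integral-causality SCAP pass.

β2 |J2  (Se1: effort source, stroke at far end)
β4 |J1  (C1 integral (e out))
β0 |TF1  (closing 1-jn rule on J1)
β1 |J2  (TF1: transformer flips bond 0)
β5 |I1  (I1: I, integral causality)
β3 |J2  (1-jn J2 has f-setter on 5)

β0 |TF1
β1 |J2
β2 |J2
β3 |J2
β4 |J1
β5 |I1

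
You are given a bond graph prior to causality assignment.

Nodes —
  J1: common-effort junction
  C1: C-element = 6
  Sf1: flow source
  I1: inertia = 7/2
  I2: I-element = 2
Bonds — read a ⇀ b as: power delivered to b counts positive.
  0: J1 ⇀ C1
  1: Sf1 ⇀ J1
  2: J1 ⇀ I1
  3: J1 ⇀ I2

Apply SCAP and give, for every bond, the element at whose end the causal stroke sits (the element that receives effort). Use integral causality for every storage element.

#0 stroke→J1
#1 stroke→Sf1
#2 stroke→I1
#3 stroke→I2

b1 →Sf1  (Sf1 (Sf) sets flow on bond)
b0 →J1  (C1: C, integral causality)
b2 →I1  (0-jn J1 has e-setter on 0)
b3 →I2  (J1: bond 0 brought effort, rest push out)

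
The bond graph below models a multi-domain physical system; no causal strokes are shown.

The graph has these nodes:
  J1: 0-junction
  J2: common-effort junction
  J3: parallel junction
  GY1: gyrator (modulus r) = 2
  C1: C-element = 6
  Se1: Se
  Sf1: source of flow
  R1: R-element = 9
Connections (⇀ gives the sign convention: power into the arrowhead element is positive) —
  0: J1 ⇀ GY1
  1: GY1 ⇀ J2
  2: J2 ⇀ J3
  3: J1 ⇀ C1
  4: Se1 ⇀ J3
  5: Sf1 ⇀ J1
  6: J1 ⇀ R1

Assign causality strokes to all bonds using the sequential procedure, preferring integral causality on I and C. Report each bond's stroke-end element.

β0 stroke at GY1
β1 stroke at GY1
β2 stroke at J2
β3 stroke at J1
β4 stroke at J3
β5 stroke at Sf1
β6 stroke at R1

β4 stroke→J3  (Se1 (Se) sets effort on bond)
β5 stroke→Sf1  (Sf1: flow source, stroke at near end)
β2 stroke→J2  (common-e at J3 fixed by 4)
β1 stroke→GY1  (J2 effort already set via bond 2)
β0 stroke→GY1  (through GY1, causality inverts; strokes same side of GY1)
β3 stroke→J1  (C1 integral (e out))
β6 stroke→R1  (common-e at J1 fixed by 3)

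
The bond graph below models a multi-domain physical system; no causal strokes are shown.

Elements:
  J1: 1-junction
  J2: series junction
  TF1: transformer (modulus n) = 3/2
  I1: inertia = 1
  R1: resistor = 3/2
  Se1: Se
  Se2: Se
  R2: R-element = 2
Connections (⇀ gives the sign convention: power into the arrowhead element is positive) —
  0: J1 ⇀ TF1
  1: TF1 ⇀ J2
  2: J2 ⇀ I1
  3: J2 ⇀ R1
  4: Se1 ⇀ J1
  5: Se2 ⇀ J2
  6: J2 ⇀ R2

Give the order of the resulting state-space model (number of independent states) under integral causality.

1  (I1 all integral)

#4 stroke at J1  (Se1 (Se) sets effort on bond)
#5 stroke at J2  (source Se2 imposes e)
#0 stroke at TF1  (only one flow-in slot at J1)
#1 stroke at J2  (through TF1, causality passes straight; one stroke at TF1)
#2 stroke at I1  (I1 integral (f out))
#3 stroke at J2  (common-f at J2 fixed by 2)
#6 stroke at J2  (J2 flow already set via bond 2)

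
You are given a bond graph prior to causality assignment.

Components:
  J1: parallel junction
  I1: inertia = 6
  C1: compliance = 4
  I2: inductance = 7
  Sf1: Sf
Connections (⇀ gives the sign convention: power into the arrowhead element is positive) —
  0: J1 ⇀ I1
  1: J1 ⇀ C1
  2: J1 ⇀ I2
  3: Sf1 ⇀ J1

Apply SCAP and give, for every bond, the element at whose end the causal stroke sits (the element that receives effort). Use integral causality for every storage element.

b0 |I1
b1 |J1
b2 |I2
b3 |Sf1

bond 3 stroke→Sf1  (source Sf1 imposes f)
bond 0 stroke→I1  (I1 integral (f out))
bond 1 stroke→J1  (prefer integral on C1)
bond 2 stroke→I2  (J1: bond 1 brought effort, rest push out)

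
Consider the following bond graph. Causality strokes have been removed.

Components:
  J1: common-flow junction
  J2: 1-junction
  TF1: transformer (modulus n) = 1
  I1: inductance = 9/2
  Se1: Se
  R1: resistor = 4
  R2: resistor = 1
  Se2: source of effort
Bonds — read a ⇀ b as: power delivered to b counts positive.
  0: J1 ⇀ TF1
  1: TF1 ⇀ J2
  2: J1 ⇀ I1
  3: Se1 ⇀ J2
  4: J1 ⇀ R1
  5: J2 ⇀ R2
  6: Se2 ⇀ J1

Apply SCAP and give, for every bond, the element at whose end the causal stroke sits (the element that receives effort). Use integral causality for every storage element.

#3 stroke at J2  (Se1 fixes effort; stroke away)
#6 stroke at J1  (Se2 (Se) sets effort on bond)
#2 stroke at I1  (I1: I, integral causality)
#0 stroke at J1  (J1 flow already set via bond 2)
#4 stroke at J1  (1-jn J1 has f-setter on 2)
#1 stroke at TF1  (TF1 one-in-one-out from 0)
#5 stroke at J2  (J2: bond 1 brought flow, rest push out)

bond 0 stroke at J1
bond 1 stroke at TF1
bond 2 stroke at I1
bond 3 stroke at J2
bond 4 stroke at J1
bond 5 stroke at J2
bond 6 stroke at J1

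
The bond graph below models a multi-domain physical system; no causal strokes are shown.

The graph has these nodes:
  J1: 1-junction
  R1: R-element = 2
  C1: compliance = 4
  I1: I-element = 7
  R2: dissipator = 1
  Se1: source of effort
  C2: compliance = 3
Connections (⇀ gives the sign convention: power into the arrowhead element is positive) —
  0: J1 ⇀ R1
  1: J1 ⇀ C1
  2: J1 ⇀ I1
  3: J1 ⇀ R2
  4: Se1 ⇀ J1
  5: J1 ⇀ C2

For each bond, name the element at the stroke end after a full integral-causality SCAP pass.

#4 stroke at J1  (Se1 fixes effort; stroke away)
#1 stroke at J1  (C1 outputs effort q/C1)
#2 stroke at I1  (I1 integral (f out))
#0 stroke at J1  (J1: bond 2 brought flow, rest push out)
#3 stroke at J1  (common-f at J1 fixed by 2)
#5 stroke at J1  (J1: bond 2 brought flow, rest push out)

bond 0 |J1
bond 1 |J1
bond 2 |I1
bond 3 |J1
bond 4 |J1
bond 5 |J1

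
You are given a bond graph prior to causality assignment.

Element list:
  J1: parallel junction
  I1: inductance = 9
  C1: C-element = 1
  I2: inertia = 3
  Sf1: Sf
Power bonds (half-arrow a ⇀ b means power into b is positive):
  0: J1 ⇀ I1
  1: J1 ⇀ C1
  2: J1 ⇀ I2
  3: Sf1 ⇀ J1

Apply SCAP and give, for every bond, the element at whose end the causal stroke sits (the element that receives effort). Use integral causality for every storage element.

β3 |Sf1  (source Sf1 imposes f)
β0 |I1  (prefer integral on I1)
β1 |J1  (prefer integral on C1)
β2 |I2  (J1 effort already set via bond 1)

β0 stroke→I1
β1 stroke→J1
β2 stroke→I2
β3 stroke→Sf1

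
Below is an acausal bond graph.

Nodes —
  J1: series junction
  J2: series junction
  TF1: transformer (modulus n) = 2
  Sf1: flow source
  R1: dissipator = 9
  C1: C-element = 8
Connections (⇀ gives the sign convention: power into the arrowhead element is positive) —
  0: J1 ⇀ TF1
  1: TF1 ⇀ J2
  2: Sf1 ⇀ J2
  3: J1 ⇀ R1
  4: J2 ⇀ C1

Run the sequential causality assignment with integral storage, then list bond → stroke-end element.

b2 stroke at Sf1  (Sf1: flow source, stroke at near end)
b1 stroke at J2  (J2 flow already set via bond 2)
b4 stroke at J2  (J2: bond 2 brought flow, rest push out)
b0 stroke at TF1  (TF TF1: opposite of bond 1)
b3 stroke at J1  (common-f at J1 fixed by 0)

bond 0 →TF1
bond 1 →J2
bond 2 →Sf1
bond 3 →J1
bond 4 →J2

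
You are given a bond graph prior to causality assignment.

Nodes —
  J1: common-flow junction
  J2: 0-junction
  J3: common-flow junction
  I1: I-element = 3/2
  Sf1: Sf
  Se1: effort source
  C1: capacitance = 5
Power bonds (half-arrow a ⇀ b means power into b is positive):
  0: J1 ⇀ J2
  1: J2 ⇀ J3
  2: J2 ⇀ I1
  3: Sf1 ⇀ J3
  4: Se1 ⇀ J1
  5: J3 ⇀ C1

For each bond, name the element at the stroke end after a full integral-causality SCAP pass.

bond 3 →Sf1  (Sf1 fixes flow; stroke at Sf1)
bond 4 →J1  (source Se1 imposes e)
bond 0 →J2  (only one flow-in slot at J1)
bond 1 →J3  (common-e at J2 fixed by 0)
bond 2 →I1  (J2: bond 0 brought effort, rest push out)
bond 5 →J3  (J3 flow already set via bond 3)

β0 stroke→J2
β1 stroke→J3
β2 stroke→I1
β3 stroke→Sf1
β4 stroke→J1
β5 stroke→J3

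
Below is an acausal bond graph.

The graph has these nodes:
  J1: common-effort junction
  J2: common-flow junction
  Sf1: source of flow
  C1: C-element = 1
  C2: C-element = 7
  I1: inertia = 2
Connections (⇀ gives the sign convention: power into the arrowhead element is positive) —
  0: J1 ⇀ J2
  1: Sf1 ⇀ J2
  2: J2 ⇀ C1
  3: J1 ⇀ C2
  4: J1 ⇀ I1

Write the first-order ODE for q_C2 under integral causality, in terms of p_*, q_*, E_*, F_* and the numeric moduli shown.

b1 |Sf1  (Sf1 (Sf) sets flow on bond)
b0 |J2  (1-jn J2 has f-setter on 1)
b2 |J2  (J2: bond 1 brought flow, rest push out)
b3 |J1  (prefer integral on C2)
b4 |I1  (common-e at J1 fixed by 3)

dq_C2/dt = -F_Sf1 - p_I1/2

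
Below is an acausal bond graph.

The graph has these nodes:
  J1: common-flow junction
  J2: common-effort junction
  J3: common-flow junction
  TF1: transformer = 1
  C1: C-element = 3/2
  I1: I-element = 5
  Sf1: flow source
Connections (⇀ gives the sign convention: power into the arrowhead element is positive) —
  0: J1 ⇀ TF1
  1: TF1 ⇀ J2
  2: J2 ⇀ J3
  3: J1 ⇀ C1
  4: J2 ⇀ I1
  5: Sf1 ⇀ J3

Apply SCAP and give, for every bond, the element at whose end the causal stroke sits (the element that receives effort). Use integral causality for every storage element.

#0 |TF1
#1 |J2
#2 |J3
#3 |J1
#4 |I1
#5 |Sf1

b5 stroke→Sf1  (source Sf1 imposes f)
b2 stroke→J3  (1-jn J3 has f-setter on 5)
b3 stroke→J1  (prefer integral on C1)
b0 stroke→TF1  (J1: last free bond brings flow in)
b1 stroke→J2  (TF1 one-in-one-out from 0)
b4 stroke→I1  (common-e at J2 fixed by 1)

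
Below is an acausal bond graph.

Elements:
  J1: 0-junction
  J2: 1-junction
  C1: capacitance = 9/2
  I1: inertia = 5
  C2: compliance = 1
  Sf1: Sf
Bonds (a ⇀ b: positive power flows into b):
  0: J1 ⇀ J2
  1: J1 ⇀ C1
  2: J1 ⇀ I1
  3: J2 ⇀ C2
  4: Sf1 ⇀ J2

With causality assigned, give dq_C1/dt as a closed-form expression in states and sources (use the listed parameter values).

β4 stroke→Sf1  (Sf1 fixes flow; stroke at Sf1)
β0 stroke→J2  (J2 flow already set via bond 4)
β3 stroke→J2  (J2 flow already set via bond 4)
β1 stroke→J1  (C1 outputs effort q/C1)
β2 stroke→I1  (J1 effort already set via bond 1)

dq_C1/dt = -F_Sf1 - p_I1/5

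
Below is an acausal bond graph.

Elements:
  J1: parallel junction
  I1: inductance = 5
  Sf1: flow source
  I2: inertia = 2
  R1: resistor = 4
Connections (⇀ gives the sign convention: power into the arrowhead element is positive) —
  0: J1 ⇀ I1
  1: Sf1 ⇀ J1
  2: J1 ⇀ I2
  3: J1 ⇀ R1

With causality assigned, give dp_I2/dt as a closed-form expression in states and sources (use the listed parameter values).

dp_I2/dt = 4*F_Sf1 - 4*p_I1/5 - 2*p_I2

bond 1 stroke→Sf1  (source Sf1 imposes f)
bond 0 stroke→I1  (I1 outputs flow p/I1)
bond 2 stroke→I2  (I2: I, integral causality)
bond 3 stroke→J1  (J1: last free bond brings effort in)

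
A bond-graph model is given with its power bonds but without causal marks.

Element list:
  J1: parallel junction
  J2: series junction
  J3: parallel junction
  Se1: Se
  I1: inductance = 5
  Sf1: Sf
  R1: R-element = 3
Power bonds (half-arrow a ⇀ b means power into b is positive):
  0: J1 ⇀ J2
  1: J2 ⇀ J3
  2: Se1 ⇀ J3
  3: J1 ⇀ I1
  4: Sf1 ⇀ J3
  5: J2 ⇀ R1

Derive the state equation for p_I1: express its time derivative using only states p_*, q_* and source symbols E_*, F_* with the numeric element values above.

dp_I1/dt = E_Se1 - 3*p_I1/5

bond 2 stroke→J3  (Se1: effort source, stroke at far end)
bond 4 stroke→Sf1  (Sf1 (Sf) sets flow on bond)
bond 1 stroke→J2  (common-e at J3 fixed by 2)
bond 3 stroke→I1  (I1: I, integral causality)
bond 0 stroke→J1  (J1 needs exactly one e-in)
bond 5 stroke→J2  (J2: bond 0 brought flow, rest push out)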